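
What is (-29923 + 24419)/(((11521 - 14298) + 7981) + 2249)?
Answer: -5504/7453 ≈ -0.73849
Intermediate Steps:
(-29923 + 24419)/(((11521 - 14298) + 7981) + 2249) = -5504/((-2777 + 7981) + 2249) = -5504/(5204 + 2249) = -5504/7453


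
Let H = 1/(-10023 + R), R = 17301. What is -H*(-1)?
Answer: 1/7278 ≈ 0.00013740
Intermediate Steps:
H = 1/7278 (H = 1/(-10023 + 17301) = 1/7278 ≈ 0.00013740)
-H*(-1) = -(-1)/7278 = -1*(-1/7278) = 1/7278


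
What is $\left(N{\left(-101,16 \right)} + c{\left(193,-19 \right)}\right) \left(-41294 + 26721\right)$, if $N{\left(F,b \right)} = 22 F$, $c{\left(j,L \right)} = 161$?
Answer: $30034953$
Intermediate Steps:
$\left(N{\left(-101,16 \right)} + c{\left(193,-19 \right)}\right) \left(-41294 + 26721\right) = \left(22 \left(-101\right) + 161\right) \left(-41294 + 26721\right) = \left(-2222 + 161\right) \left(-14573\right) = \left(-2061\right) \left(-14573\right) = 30034953$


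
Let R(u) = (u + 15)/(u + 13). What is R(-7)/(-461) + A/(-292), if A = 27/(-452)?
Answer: -490595/182533872 ≈ -0.0026877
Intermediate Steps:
R(u) = (15 + u)/(13 + u)
A = -27/452 (A = 27*(-1/452) = -27/452 ≈ -0.059735)
R(-7)/(-461) + A/(-292) = ((15 - 7)/(13 - 7))/(-461) - 27/452/(-292) = (8/6)*(-1/461) - 27/452*(-1/292) = ((⅙)*8)*(-1/461) + 27/131984 = (4/3)*(-1/461) + 27/131984 = -4/1383 + 27/131984 = -490595/182533872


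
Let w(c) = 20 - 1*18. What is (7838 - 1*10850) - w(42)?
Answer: -3014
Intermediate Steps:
w(c) = 2 (w(c) = 20 - 18 = 2)
(7838 - 1*10850) - w(42) = (7838 - 1*10850) - 1*2 = (7838 - 10850) - 2 = -3012 - 2 = -3014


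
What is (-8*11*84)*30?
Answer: -221760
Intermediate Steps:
(-8*11*84)*30 = -88*84*30 = -7392*30 = -221760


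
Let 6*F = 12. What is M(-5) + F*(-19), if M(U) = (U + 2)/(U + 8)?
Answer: -39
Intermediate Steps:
F = 2 (F = (1/6)*12 = 2)
M(U) = (2 + U)/(8 + U)
M(-5) + F*(-19) = (2 - 5)/(8 - 5) + 2*(-19) = -3/3 - 38 = (1/3)*(-3) - 38 = -1 - 38 = -39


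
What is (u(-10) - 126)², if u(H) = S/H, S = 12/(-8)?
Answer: 6335289/400 ≈ 15838.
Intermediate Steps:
S = -3/2 (S = 12*(-⅛) = -3/2 ≈ -1.5000)
u(H) = -3/(2*H)
(u(-10) - 126)² = (-3/2/(-10) - 126)² = (-3/2*(-⅒) - 126)² = (3/20 - 126)² = (-2517/20)² = 6335289/400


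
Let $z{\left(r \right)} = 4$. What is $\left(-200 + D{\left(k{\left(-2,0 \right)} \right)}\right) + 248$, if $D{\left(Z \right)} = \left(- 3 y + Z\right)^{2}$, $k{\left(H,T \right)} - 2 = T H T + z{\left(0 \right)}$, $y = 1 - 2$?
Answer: $129$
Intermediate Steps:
$y = -1$
$k{\left(H,T \right)} = 6 + H T^{2}$ ($k{\left(H,T \right)} = 2 + \left(T H T + 4\right) = 2 + \left(H T T + 4\right) = 2 + \left(H T^{2} + 4\right) = 2 + \left(4 + H T^{2}\right) = 6 + H T^{2}$)
$D{\left(Z \right)} = \left(3 + Z\right)^{2}$ ($D{\left(Z \right)} = \left(\left(-3\right) \left(-1\right) + Z\right)^{2} = \left(3 + Z\right)^{2}$)
$\left(-200 + D{\left(k{\left(-2,0 \right)} \right)}\right) + 248 = \left(-200 + \left(3 + \left(6 - 2 \cdot 0^{2}\right)\right)^{2}\right) + 248 = \left(-200 + \left(3 + \left(6 - 0\right)\right)^{2}\right) + 248 = \left(-200 + \left(3 + \left(6 + 0\right)\right)^{2}\right) + 248 = \left(-200 + \left(3 + 6\right)^{2}\right) + 248 = \left(-200 + 9^{2}\right) + 248 = \left(-200 + 81\right) + 248 = -119 + 248 = 129$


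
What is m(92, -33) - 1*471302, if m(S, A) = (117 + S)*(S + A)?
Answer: -458971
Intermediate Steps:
m(S, A) = (117 + S)*(A + S)
m(92, -33) - 1*471302 = (92² + 117*(-33) + 117*92 - 33*92) - 1*471302 = (8464 - 3861 + 10764 - 3036) - 471302 = 12331 - 471302 = -458971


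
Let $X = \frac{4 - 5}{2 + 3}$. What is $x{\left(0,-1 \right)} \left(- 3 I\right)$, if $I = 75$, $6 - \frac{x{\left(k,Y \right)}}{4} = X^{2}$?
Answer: $-5364$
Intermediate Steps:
$X = - \frac{1}{5} \approx -0.2$
$x{\left(k,Y \right)} = \frac{596}{25}$ ($x{\left(k,Y \right)} = 24 - 4 \left(- \frac{1}{5}\right)^{2} = 24 - \frac{4}{25} = \frac{596}{25}$)
$x{\left(0,-1 \right)} \left(- 3 I\right) = \frac{596 \left(\left(-3\right) 75\right)}{25} = \frac{596}{25} \left(-225\right) = -5364$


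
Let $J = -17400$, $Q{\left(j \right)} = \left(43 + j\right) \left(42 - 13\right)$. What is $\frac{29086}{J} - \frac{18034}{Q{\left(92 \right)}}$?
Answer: $- \frac{491567}{78300} \approx -6.278$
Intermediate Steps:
$Q{\left(j \right)} = 1247 + 29 j$ ($Q{\left(j \right)} = \left(43 + j\right) 29 = 1247 + 29 j$)
$\frac{29086}{J} - \frac{18034}{Q{\left(92 \right)}} = \frac{29086}{-17400} - \frac{18034}{1247 + 29 \cdot 92} = 29086 \left(- \frac{1}{17400}\right) - \frac{18034}{1247 + 2668} = - \frac{14543}{8700} - \frac{18034}{3915} = - \frac{491567}{78300}$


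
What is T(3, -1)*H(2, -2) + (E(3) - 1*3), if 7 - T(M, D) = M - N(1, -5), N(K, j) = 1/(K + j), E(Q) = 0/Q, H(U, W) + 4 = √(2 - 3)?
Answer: -18 + 15*I/4 ≈ -18.0 + 3.75*I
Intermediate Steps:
H(U, W) = -4 + I (H(U, W) = -4 + √(2 - 3) = -4 + √(-1) = -4 + I)
E(Q) = 0
T(M, D) = 27/4 - M (T(M, D) = 7 - (M - 1/(1 - 5)) = 7 - (M - 1/(-4)) = 7 - (M - 1*(-¼)) = 7 - (M + ¼) = 7 - (¼ + M) = 7 + (-¼ - M) = 27/4 - M)
T(3, -1)*H(2, -2) + (E(3) - 1*3) = (27/4 - 1*3)*(-4 + I) + (0 - 1*3) = (27/4 - 3)*(-4 + I) + (0 - 3) = 15*(-4 + I)/4 - 3 = (-15 + 15*I/4) - 3 = -18 + 15*I/4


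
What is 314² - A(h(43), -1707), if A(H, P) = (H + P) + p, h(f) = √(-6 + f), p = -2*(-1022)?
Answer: 98259 - √37 ≈ 98253.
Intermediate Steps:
p = 2044
A(H, P) = 2044 + H + P (A(H, P) = (H + P) + 2044 = 2044 + H + P)
314² - A(h(43), -1707) = 314² - (2044 + √(-6 + 43) - 1707) = 98596 - (2044 + √37 - 1707) = 98596 - (337 + √37) = 98596 + (-337 - √37) = 98259 - √37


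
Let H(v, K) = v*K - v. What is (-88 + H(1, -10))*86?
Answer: -8514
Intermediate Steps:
H(v, K) = -v + K*v (H(v, K) = K*v - v = -v + K*v)
(-88 + H(1, -10))*86 = (-88 + 1*(-1 - 10))*86 = (-88 + 1*(-11))*86 = (-88 - 11)*86 = -99*86 = -8514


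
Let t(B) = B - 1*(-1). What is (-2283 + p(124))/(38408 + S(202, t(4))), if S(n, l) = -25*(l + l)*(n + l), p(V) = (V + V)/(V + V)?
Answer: 163/953 ≈ 0.17104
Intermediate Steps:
t(B) = 1 + B (t(B) = B + 1 = 1 + B)
p(V) = 1 (p(V) = (2*V)/((2*V)) = (2*V)*(1/(2*V)) = 1)
S(n, l) = -50*l*(l + n) (S(n, l) = -25*2*l*(l + n) = -50*l*(l + n))
(-2283 + p(124))/(38408 + S(202, t(4))) = (-2283 + 1)/(38408 - 50*(1 + 4)*((1 + 4) + 202)) = -2282/(38408 - 50*5*(5 + 202)) = -2282/(38408 - 50*5*207) = -2282/(38408 - 51750) = -2282/(-13342) = -2282*(-1/13342) = 163/953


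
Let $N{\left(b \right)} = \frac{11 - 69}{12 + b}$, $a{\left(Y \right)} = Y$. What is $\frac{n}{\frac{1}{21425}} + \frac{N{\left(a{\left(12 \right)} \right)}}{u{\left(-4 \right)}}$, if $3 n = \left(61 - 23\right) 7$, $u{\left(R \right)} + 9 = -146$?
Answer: $\frac{3533411029}{1860} \approx 1.8997 \cdot 10^{6}$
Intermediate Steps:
$u{\left(R \right)} = -155$ ($u{\left(R \right)} = -9 - 146 = -155$)
$n = \frac{266}{3}$ ($n = \frac{\left(61 - 23\right) 7}{3} = \frac{38 \cdot 7}{3} = \frac{1}{3} \cdot 266 = \frac{266}{3} \approx 88.667$)
$N{\left(b \right)} = - \frac{58}{12 + b}$
$\frac{n}{\frac{1}{21425}} + \frac{N{\left(a{\left(12 \right)} \right)}}{u{\left(-4 \right)}} = \frac{266}{3 \cdot \frac{1}{21425}} + \frac{\left(-58\right) \frac{1}{12 + 12}}{-155} = \frac{266 \frac{1}{\frac{1}{21425}}}{3} + - \frac{58}{24} \left(- \frac{1}{155}\right) = \frac{266}{3} \cdot 21425 + \left(-58\right) \frac{1}{24} \left(- \frac{1}{155}\right) = \frac{5699050}{3} - - \frac{29}{1860} = \frac{5699050}{3} + \frac{29}{1860} = \frac{3533411029}{1860}$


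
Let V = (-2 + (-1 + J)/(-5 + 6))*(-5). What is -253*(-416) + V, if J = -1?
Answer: 105268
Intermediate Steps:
V = 20 (V = (-2 + (-1 - 1)/(-5 + 6))*(-5) = (-2 - 2/1)*(-5) = (-2 - 2*1)*(-5) = (-2 - 2)*(-5) = -4*(-5) = 20)
-253*(-416) + V = -253*(-416) + 20 = 105248 + 20 = 105268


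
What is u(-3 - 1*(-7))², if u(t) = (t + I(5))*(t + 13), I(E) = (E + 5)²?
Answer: 3125824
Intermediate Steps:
I(E) = (5 + E)²
u(t) = (13 + t)*(100 + t) (u(t) = (t + (5 + 5)²)*(t + 13) = (t + 10²)*(13 + t) = (t + 100)*(13 + t) = (100 + t)*(13 + t) = (13 + t)*(100 + t))
u(-3 - 1*(-7))² = (1300 + (-3 - 1*(-7))² + 113*(-3 - 1*(-7)))² = (1300 + (-3 + 7)² + 113*(-3 + 7))² = (1300 + 4² + 113*4)² = (1300 + 16 + 452)² = 1768² = 3125824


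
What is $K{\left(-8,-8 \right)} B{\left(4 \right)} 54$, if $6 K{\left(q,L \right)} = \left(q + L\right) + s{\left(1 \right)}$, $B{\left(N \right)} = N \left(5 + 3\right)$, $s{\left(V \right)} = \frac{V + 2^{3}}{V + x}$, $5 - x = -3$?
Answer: $-4320$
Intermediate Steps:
$x = 8$ ($x = 5 - -3 = 5 + 3 = 8$)
$s{\left(V \right)} = 1$ ($s{\left(V \right)} = \frac{V + 2^{3}}{V + 8} = \frac{V + 8}{8 + V} = \frac{8 + V}{8 + V} = 1$)
$B{\left(N \right)} = 8 N$ ($B{\left(N \right)} = N 8 = 8 N$)
$K{\left(q,L \right)} = \frac{1}{6} + \frac{L}{6} + \frac{q}{6}$ ($K{\left(q,L \right)} = \frac{\left(q + L\right) + 1}{6} = \frac{\left(L + q\right) + 1}{6} = \frac{1 + L + q}{6} = \frac{1}{6} + \frac{L}{6} + \frac{q}{6}$)
$K{\left(-8,-8 \right)} B{\left(4 \right)} 54 = \left(\frac{1}{6} + \frac{1}{6} \left(-8\right) + \frac{1}{6} \left(-8\right)\right) 8 \cdot 4 \cdot 54 = \left(\frac{1}{6} - \frac{4}{3} - \frac{4}{3}\right) 32 \cdot 54 = \left(- \frac{5}{2}\right) 32 \cdot 54 = \left(-80\right) 54 = -4320$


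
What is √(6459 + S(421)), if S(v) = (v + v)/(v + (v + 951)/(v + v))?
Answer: 5*√8181688233873/177927 ≈ 80.380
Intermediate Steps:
S(v) = 2*v/(v + (951 + v)/(2*v)) (S(v) = (2*v)/(v + (951 + v)/((2*v))) = (2*v)/(v + (951 + v)*(1/(2*v))) = (2*v)/(v + (951 + v)/(2*v)) = 2*v/(v + (951 + v)/(2*v)))
√(6459 + S(421)) = √(6459 + 4*421²/(951 + 421 + 2*421²)) = √(6459 + 4*177241/(951 + 421 + 2*177241)) = √(6459 + 4*177241/(951 + 421 + 354482)) = √(6459 + 4*177241/355854) = √(6459 + 4*177241*(1/355854)) = √(6459 + 354482/177927) = √(1149584975/177927) = 5*√8181688233873/177927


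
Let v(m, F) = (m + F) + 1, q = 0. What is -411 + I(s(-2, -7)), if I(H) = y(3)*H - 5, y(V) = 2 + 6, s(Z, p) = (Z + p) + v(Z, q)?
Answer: -496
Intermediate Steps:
v(m, F) = 1 + F + m (v(m, F) = (F + m) + 1 = 1 + F + m)
s(Z, p) = 1 + p + 2*Z (s(Z, p) = (Z + p) + (1 + 0 + Z) = (Z + p) + (1 + Z) = 1 + p + 2*Z)
y(V) = 8
I(H) = -5 + 8*H (I(H) = 8*H - 5 = -5 + 8*H)
-411 + I(s(-2, -7)) = -411 + (-5 + 8*(1 - 7 + 2*(-2))) = -411 + (-5 + 8*(1 - 7 - 4)) = -411 + (-5 + 8*(-10)) = -411 + (-5 - 80) = -411 - 85 = -496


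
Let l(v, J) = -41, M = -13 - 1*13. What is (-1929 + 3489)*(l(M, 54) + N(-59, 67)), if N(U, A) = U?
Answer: -156000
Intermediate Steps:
M = -26 (M = -13 - 13 = -26)
(-1929 + 3489)*(l(M, 54) + N(-59, 67)) = (-1929 + 3489)*(-41 - 59) = 1560*(-100) = -156000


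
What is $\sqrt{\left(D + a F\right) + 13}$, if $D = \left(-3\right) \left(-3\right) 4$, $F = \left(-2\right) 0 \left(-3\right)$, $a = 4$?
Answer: $7$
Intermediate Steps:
$F = 0$ ($F = 0 \left(-3\right) = 0$)
$D = 36$ ($D = 9 \cdot 4 = 36$)
$\sqrt{\left(D + a F\right) + 13} = \sqrt{\left(36 + 4 \cdot 0\right) + 13} = \sqrt{\left(36 + 0\right) + 13} = \sqrt{36 + 13} = \sqrt{49} = 7$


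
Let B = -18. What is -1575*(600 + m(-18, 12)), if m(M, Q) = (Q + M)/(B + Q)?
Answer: -946575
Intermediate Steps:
m(M, Q) = (M + Q)/(-18 + Q) (m(M, Q) = (Q + M)/(-18 + Q) = (M + Q)/(-18 + Q))
-1575*(600 + m(-18, 12)) = -1575*(600 + (-18 + 12)/(-18 + 12)) = -1575*(600 - 6/(-6)) = -1575*(600 - ⅙*(-6)) = -1575*(600 + 1) = -1575*601 = -946575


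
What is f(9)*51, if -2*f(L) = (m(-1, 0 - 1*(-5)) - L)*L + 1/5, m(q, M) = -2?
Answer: 12597/5 ≈ 2519.4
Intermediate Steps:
f(L) = -⅒ - L*(-2 - L)/2 (f(L) = -((-2 - L)*L + 1/5)/2 = -(L*(-2 - L) + ⅕)/2 = -(⅕ + L*(-2 - L))/2 = -⅒ - L*(-2 - L)/2)
f(9)*51 = (-⅒ + 9 + (½)*9²)*51 = (-⅒ + 9 + (½)*81)*51 = (-⅒ + 9 + 81/2)*51 = (247/5)*51 = 12597/5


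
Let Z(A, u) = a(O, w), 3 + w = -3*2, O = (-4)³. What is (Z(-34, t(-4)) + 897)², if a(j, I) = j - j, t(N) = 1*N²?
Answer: 804609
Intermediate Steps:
t(N) = N²
O = -64
w = -9 (w = -3 - 3*2 = -3 - 6 = -9)
a(j, I) = 0
Z(A, u) = 0
(Z(-34, t(-4)) + 897)² = (0 + 897)² = 897² = 804609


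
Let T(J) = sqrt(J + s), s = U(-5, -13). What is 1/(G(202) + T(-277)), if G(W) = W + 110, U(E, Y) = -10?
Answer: 312/97631 - I*sqrt(287)/97631 ≈ 0.0031957 - 0.00017352*I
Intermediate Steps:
s = -10
G(W) = 110 + W
T(J) = sqrt(-10 + J) (T(J) = sqrt(J - 10) = sqrt(-10 + J))
1/(G(202) + T(-277)) = 1/((110 + 202) + sqrt(-10 - 277)) = 1/(312 + sqrt(-287)) = 1/(312 + I*sqrt(287))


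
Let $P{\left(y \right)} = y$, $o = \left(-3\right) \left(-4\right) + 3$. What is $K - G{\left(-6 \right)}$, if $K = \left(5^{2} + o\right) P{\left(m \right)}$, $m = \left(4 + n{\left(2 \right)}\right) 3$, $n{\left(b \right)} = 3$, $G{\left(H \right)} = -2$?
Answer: $842$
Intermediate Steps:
$o = 15$ ($o = 12 + 3 = 15$)
$m = 21$ ($m = \left(4 + 3\right) 3 = 7 \cdot 3 = 21$)
$K = 840$ ($K = \left(5^{2} + 15\right) 21 = \left(25 + 15\right) 21 = 40 \cdot 21 = 840$)
$K - G{\left(-6 \right)} = 840 - -2 = 840 + 2 = 842$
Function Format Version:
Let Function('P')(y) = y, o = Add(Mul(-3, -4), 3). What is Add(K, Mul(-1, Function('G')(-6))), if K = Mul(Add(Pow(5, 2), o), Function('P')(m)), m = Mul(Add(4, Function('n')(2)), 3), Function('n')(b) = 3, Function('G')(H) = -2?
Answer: 842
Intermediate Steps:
o = 15 (o = Add(12, 3) = 15)
m = 21 (m = Mul(Add(4, 3), 3) = Mul(7, 3) = 21)
K = 840 (K = Mul(Add(Pow(5, 2), 15), 21) = Mul(Add(25, 15), 21) = Mul(40, 21) = 840)
Add(K, Mul(-1, Function('G')(-6))) = Add(840, Mul(-1, -2)) = Add(840, 2) = 842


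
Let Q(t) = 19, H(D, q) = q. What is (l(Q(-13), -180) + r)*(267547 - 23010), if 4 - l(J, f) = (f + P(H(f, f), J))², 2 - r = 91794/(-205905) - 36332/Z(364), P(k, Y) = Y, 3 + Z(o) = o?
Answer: -156405217745987599/24777235 ≈ -6.3125e+9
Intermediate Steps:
Z(o) = -3 + o
r = 2554247168/24777235 (r = 2 - (91794/(-205905) - 36332/(-3 + 364)) = 2 - (91794*(-1/205905) - 36332/361) = 2 - (-30598/68635 - 36332*1/361) = 2 - (-30598/68635 - 36332/361) = 2 - 1*(-2504692698/24777235) = 2 + 2504692698/24777235 = 2554247168/24777235 ≈ 103.09)
l(J, f) = 4 - (J + f)² (l(J, f) = 4 - (f + J)² = 4 - (J + f)²)
(l(Q(-13), -180) + r)*(267547 - 23010) = ((4 - (19 - 180)²) + 2554247168/24777235)*(267547 - 23010) = ((4 - 1*(-161)²) + 2554247168/24777235)*244537 = ((4 - 1*25921) + 2554247168/24777235)*244537 = ((4 - 25921) + 2554247168/24777235)*244537 = (-25917 + 2554247168/24777235)*244537 = -639597352327/24777235*244537 = -156405217745987599/24777235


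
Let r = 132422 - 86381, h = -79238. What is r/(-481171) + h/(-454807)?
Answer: 17187258611/218839938997 ≈ 0.078538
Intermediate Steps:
r = 46041
r/(-481171) + h/(-454807) = 46041/(-481171) - 79238/(-454807) = 46041*(-1/481171) - 79238*(-1/454807) = -46041/481171 + 79238/454807 = 17187258611/218839938997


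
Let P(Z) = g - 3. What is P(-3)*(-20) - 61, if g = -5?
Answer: 99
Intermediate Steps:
P(Z) = -8 (P(Z) = -5 - 3 = -8)
P(-3)*(-20) - 61 = -8*(-20) - 61 = 160 - 61 = 99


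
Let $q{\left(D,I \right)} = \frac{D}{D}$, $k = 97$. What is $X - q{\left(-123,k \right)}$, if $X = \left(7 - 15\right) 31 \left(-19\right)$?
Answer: $4711$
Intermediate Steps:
$q{\left(D,I \right)} = 1$
$X = 4712$ ($X = \left(-8\right) 31 \left(-19\right) = \left(-248\right) \left(-19\right) = 4712$)
$X - q{\left(-123,k \right)} = 4712 - 1 = 4711$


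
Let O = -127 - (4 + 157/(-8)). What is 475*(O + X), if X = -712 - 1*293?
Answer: -4242225/8 ≈ -5.3028e+5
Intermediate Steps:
X = -1005 (X = -712 - 293 = -1005)
O = -891/8 (O = -127 - (4 + 157*(-⅛)) = -127 - (4 - 157/8) = -127 - 1*(-125/8) = -127 + 125/8 = -891/8 ≈ -111.38)
475*(O + X) = 475*(-891/8 - 1005) = 475*(-8931/8) = -4242225/8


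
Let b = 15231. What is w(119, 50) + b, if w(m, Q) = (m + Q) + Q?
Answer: 15450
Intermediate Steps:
w(m, Q) = m + 2*Q (w(m, Q) = (Q + m) + Q = m + 2*Q)
w(119, 50) + b = (119 + 2*50) + 15231 = (119 + 100) + 15231 = 219 + 15231 = 15450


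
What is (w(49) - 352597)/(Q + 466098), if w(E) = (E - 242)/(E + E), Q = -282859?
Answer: -34554699/17957422 ≈ -1.9243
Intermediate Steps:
w(E) = (-242 + E)/(2*E) (w(E) = (-242 + E)/((2*E)) = (-242 + E)*(1/(2*E)) = (-242 + E)/(2*E))
(w(49) - 352597)/(Q + 466098) = ((½)*(-242 + 49)/49 - 352597)/(-282859 + 466098) = ((½)*(1/49)*(-193) - 352597)/183239 = (-193/98 - 352597)*(1/183239) = -34554699/98*1/183239 = -34554699/17957422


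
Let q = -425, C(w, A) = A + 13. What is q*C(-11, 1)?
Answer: -5950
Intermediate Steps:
C(w, A) = 13 + A
q*C(-11, 1) = -425*(13 + 1) = -425*14 = -5950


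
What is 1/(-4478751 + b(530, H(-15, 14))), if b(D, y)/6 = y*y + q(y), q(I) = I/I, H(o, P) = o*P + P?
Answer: -1/4248249 ≈ -2.3539e-7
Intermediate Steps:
H(o, P) = P + P*o (H(o, P) = P*o + P = P + P*o)
q(I) = 1
b(D, y) = 6 + 6*y² (b(D, y) = 6*(y*y + 1) = 6*(y² + 1) = 6*(1 + y²) = 6 + 6*y²)
1/(-4478751 + b(530, H(-15, 14))) = 1/(-4478751 + (6 + 6*(14*(1 - 15))²)) = 1/(-4478751 + (6 + 6*(14*(-14))²)) = 1/(-4478751 + (6 + 6*(-196)²)) = 1/(-4478751 + (6 + 6*38416)) = 1/(-4478751 + (6 + 230496)) = 1/(-4478751 + 230502) = 1/(-4248249) = -1/4248249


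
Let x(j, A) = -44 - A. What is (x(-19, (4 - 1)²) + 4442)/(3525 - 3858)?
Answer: -1463/111 ≈ -13.180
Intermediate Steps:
(x(-19, (4 - 1)²) + 4442)/(3525 - 3858) = ((-44 - (4 - 1)²) + 4442)/(3525 - 3858) = ((-44 - 1*3²) + 4442)/(-333) = ((-44 - 1*9) + 4442)*(-1/333) = ((-44 - 9) + 4442)*(-1/333) = (-53 + 4442)*(-1/333) = 4389*(-1/333) = -1463/111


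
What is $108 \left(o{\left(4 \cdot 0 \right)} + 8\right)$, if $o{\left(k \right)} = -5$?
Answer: $324$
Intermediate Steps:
$108 \left(o{\left(4 \cdot 0 \right)} + 8\right) = 108 \left(-5 + 8\right) = 108 \cdot 3 = 324$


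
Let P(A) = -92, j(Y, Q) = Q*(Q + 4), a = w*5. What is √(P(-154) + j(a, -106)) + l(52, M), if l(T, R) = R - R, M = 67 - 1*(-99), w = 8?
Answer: 4*√670 ≈ 103.54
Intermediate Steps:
M = 166 (M = 67 + 99 = 166)
l(T, R) = 0
a = 40 (a = 8*5 = 40)
j(Y, Q) = Q*(4 + Q)
√(P(-154) + j(a, -106)) + l(52, M) = √(-92 - 106*(4 - 106)) + 0 = √(-92 - 106*(-102)) + 0 = √(-92 + 10812) + 0 = √10720 + 0 = 4*√670 + 0 = 4*√670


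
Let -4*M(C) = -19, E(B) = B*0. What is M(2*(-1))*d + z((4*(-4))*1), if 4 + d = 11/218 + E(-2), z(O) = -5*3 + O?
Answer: -43391/872 ≈ -49.760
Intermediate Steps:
E(B) = 0
M(C) = 19/4 (M(C) = -1/4*(-19) = 19/4)
z(O) = -15 + O
d = -861/218 (d = -4 + (11/218 + 0) = -4 + 11/218 = -861/218 ≈ -3.9495)
M(2*(-1))*d + z((4*(-4))*1) = (19/4)*(-861/218) + (-15 + (4*(-4))*1) = -16359/872 + (-15 - 16*1) = -16359/872 + (-15 - 16) = -16359/872 - 31 = -43391/872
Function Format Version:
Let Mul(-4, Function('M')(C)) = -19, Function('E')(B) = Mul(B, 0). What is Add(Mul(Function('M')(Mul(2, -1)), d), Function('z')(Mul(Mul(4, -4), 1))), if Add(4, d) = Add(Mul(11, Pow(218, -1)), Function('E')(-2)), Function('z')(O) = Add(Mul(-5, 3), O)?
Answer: Rational(-43391, 872) ≈ -49.760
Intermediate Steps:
Function('E')(B) = 0
Function('M')(C) = Rational(19, 4) (Function('M')(C) = Mul(Rational(-1, 4), -19) = Rational(19, 4))
Function('z')(O) = Add(-15, O)
d = Rational(-861, 218) (d = Add(-4, Add(Mul(11, Pow(218, -1)), 0)) = Add(-4, Add(Mul(11, Rational(1, 218)), 0)) = Add(-4, Add(Rational(11, 218), 0)) = Add(-4, Rational(11, 218)) = Rational(-861, 218) ≈ -3.9495)
Add(Mul(Function('M')(Mul(2, -1)), d), Function('z')(Mul(Mul(4, -4), 1))) = Add(Mul(Rational(19, 4), Rational(-861, 218)), Add(-15, Mul(Mul(4, -4), 1))) = Add(Rational(-16359, 872), Add(-15, Mul(-16, 1))) = Add(Rational(-16359, 872), Add(-15, -16)) = Add(Rational(-16359, 872), -31) = Rational(-43391, 872)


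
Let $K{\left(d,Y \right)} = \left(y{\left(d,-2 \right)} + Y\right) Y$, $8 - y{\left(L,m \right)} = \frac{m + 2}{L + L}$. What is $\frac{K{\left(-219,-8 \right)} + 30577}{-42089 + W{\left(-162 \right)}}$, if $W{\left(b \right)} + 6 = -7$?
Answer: $- \frac{30577}{42102} \approx -0.72626$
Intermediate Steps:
$W{\left(b \right)} = -13$ ($W{\left(b \right)} = -6 - 7 = -13$)
$y{\left(L,m \right)} = 8 - \frac{2 + m}{2 L}$ ($y{\left(L,m \right)} = 8 - \frac{m + 2}{L + L} = 8 - \frac{2 + m}{2 L}$)
$K{\left(d,Y \right)} = Y \left(8 + Y\right)$ ($K{\left(d,Y \right)} = \left(\frac{-2 - -2 + 16 d}{2 d} + Y\right) Y = \left(\frac{-2 + 2 + 16 d}{2 d} + Y\right) Y = \left(\frac{16 d}{2 d} + Y\right) Y = \left(8 + Y\right) Y = Y \left(8 + Y\right)$)
$\frac{K{\left(-219,-8 \right)} + 30577}{-42089 + W{\left(-162 \right)}} = \frac{- 8 \left(8 - 8\right) + 30577}{-42089 - 13} = \frac{\left(-8\right) 0 + 30577}{-42102} = \left(0 + 30577\right) \left(- \frac{1}{42102}\right) = 30577 \left(- \frac{1}{42102}\right) = - \frac{30577}{42102}$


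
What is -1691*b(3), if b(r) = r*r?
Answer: -15219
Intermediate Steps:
b(r) = r**2
-1691*b(3) = -1691*3**2 = -1691*9 = -15219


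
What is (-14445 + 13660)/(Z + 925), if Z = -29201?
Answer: 785/28276 ≈ 0.027762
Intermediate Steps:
(-14445 + 13660)/(Z + 925) = (-14445 + 13660)/(-29201 + 925) = -785/(-28276) = -785*(-1/28276) = 785/28276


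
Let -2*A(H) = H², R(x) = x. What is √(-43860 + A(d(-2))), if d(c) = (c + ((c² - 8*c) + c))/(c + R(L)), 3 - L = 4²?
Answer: 358*I*√77/15 ≈ 209.43*I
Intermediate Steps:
L = -13 (L = 3 - 1*4² = 3 - 1*16 = 3 - 16 = -13)
d(c) = (c² - 6*c)/(-13 + c) (d(c) = (c + ((c² - 8*c) + c))/(c - 13) = (c + (c² - 7*c))/(-13 + c) = (c² - 6*c)/(-13 + c))
A(H) = -H²/2
√(-43860 + A(d(-2))) = √(-43860 - 4*(-6 - 2)²/(-13 - 2)²/2) = √(-43860 - (-2*(-8)/(-15))²/2) = √(-43860 - (-2*(-1/15)*(-8))²/2) = √(-43860 - (-16/15)²/2) = √(-43860 - ½*256/225) = √(-43860 - 128/225) = √(-9868628/225) = 358*I*√77/15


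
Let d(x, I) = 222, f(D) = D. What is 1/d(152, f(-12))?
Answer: 1/222 ≈ 0.0045045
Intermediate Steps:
1/d(152, f(-12)) = 1/222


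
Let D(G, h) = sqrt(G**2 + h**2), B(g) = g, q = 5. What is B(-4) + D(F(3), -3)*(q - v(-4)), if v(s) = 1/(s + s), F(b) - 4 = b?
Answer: -4 + 41*sqrt(58)/8 ≈ 35.031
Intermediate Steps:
F(b) = 4 + b
v(s) = 1/(2*s)
B(-4) + D(F(3), -3)*(q - v(-4)) = -4 + sqrt((4 + 3)**2 + (-3)**2)*(5 - 1/(2*(-4))) = -4 + sqrt(7**2 + 9)*(5 - (-1)/(2*4)) = -4 + sqrt(49 + 9)*(5 - 1*(-1/8)) = -4 + sqrt(58)*(5 + 1/8) = -4 + sqrt(58)*(41/8) = -4 + 41*sqrt(58)/8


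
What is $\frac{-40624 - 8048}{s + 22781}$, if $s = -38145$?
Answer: $\frac{12168}{3841} \approx 3.1679$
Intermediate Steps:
$\frac{-40624 - 8048}{s + 22781} = \frac{-40624 - 8048}{-38145 + 22781} = - \frac{48672}{-15364} = \left(-48672\right) \left(- \frac{1}{15364}\right) = \frac{12168}{3841}$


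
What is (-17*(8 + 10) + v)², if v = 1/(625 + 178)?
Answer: 60376844089/644809 ≈ 93635.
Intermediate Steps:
v = 1/803 ≈ 0.0012453
(-17*(8 + 10) + v)² = (-17*(8 + 10) + 1/803)² = (-17*18 + 1/803)² = (-306 + 1/803)² = (-245717/803)² = 60376844089/644809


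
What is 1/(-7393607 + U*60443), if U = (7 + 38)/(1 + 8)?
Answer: -1/7091392 ≈ -1.4102e-7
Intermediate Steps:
U = 5 (U = 45/9 = 45*(⅑) = 5)
1/(-7393607 + U*60443) = 1/(-7393607 + 5*60443) = 1/(-7393607 + 302215) = 1/(-7091392) = -1/7091392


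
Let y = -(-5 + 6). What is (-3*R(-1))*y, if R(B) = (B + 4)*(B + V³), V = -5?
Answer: -1134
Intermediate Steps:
y = -1 (y = -1*1 = -1)
R(B) = (-125 + B)*(4 + B) (R(B) = (B + 4)*(B + (-5)³) = (4 + B)*(B - 125) = (4 + B)*(-125 + B) = (-125 + B)*(4 + B))
(-3*R(-1))*y = -3*(-500 + (-1)² - 121*(-1))*(-1) = -3*(-500 + 1 + 121)*(-1) = -3*(-378)*(-1) = 1134*(-1) = -1134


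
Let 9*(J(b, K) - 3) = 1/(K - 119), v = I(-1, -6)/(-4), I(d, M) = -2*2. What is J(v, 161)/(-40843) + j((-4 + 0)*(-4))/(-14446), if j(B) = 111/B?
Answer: -988014977/1784214365472 ≈ -0.00055375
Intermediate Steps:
I(d, M) = -4
v = 1 (v = -4/(-4) = -4*(-¼) = 1)
J(b, K) = 3 + 1/(9*(-119 + K)) (J(b, K) = 3 + 1/(9*(K - 119)) = 3 + 1/(9*(-119 + K)))
J(v, 161)/(-40843) + j((-4 + 0)*(-4))/(-14446) = ((-3212 + 27*161)/(9*(-119 + 161)))/(-40843) + (111/(((-4 + 0)*(-4))))/(-14446) = ((⅑)*(-3212 + 4347)/42)*(-1/40843) + (111/((-4*(-4))))*(-1/14446) = ((⅑)*(1/42)*1135)*(-1/40843) + (111/16)*(-1/14446) = (1135/378)*(-1/40843) + (111*(1/16))*(-1/14446) = -1135/15438654 + (111/16)*(-1/14446) = -1135/15438654 - 111/231136 = -988014977/1784214365472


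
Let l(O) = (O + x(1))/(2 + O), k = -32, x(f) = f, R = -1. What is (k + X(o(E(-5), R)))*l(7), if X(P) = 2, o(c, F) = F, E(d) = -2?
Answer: -80/3 ≈ -26.667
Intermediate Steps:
l(O) = (1 + O)/(2 + O) (l(O) = (O + 1)/(2 + O) = (1 + O)/(2 + O))
(k + X(o(E(-5), R)))*l(7) = (-32 + 2)*((1 + 7)/(2 + 7)) = -30*8/9 = -80/3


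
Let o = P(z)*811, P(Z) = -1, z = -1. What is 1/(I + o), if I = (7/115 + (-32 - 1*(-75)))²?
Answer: 13225/13796829 ≈ 0.00095855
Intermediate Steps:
o = -811 (o = -1*811 = -811)
I = 24522304/13225 (I = (7*(1/115) + (-32 + 75))² = (7/115 + 43)² = (4952/115)² = 24522304/13225 ≈ 1854.2)
1/(I + o) = 1/(24522304/13225 - 811) = 1/(13796829/13225) = 13225/13796829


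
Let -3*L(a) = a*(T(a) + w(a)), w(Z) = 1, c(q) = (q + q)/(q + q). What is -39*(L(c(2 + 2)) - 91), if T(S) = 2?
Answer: 3588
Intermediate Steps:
c(q) = 1 (c(q) = (2*q)/((2*q)) = (2*q)*(1/(2*q)) = 1)
L(a) = -a (L(a) = -a*(2 + 1)/3 = -a*3/3 = -a)
-39*(L(c(2 + 2)) - 91) = -39*(-1*1 - 91) = -39*(-1 - 91) = -39*(-92) = 3588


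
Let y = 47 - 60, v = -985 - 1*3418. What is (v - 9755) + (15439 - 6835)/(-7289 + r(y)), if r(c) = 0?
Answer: -103206266/7289 ≈ -14159.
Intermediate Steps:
v = -4403 (v = -985 - 3418 = -4403)
y = -13
(v - 9755) + (15439 - 6835)/(-7289 + r(y)) = (-4403 - 9755) + (15439 - 6835)/(-7289 + 0) = -14158 + 8604/(-7289) = -14158 + 8604*(-1/7289) = -14158 - 8604/7289 = -103206266/7289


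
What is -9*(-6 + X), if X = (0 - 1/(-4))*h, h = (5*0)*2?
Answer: 54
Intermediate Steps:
h = 0 (h = 0*2 = 0)
X = 0 (X = (0 - 1/(-4))*0 = (0 - 1*(-1/4))*0 = (0 + 1/4)*0 = (1/4)*0 = 0)
-9*(-6 + X) = -9*(-6 + 0) = -9*(-6) = 54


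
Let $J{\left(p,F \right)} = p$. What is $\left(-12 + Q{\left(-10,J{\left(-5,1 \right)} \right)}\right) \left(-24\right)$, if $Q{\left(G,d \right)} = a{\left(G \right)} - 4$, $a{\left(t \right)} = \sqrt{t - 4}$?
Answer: $384 - 24 i \sqrt{14} \approx 384.0 - 89.8 i$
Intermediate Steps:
$a{\left(t \right)} = \sqrt{-4 + t}$
$Q{\left(G,d \right)} = -4 + \sqrt{-4 + G}$ ($Q{\left(G,d \right)} = \sqrt{-4 + G} - 4 = -4 + \sqrt{-4 + G}$)
$\left(-12 + Q{\left(-10,J{\left(-5,1 \right)} \right)}\right) \left(-24\right) = \left(-12 - \left(4 - \sqrt{-4 - 10}\right)\right) \left(-24\right) = \left(-12 - \left(4 - \sqrt{-14}\right)\right) \left(-24\right) = \left(-12 - \left(4 - i \sqrt{14}\right)\right) \left(-24\right) = \left(-16 + i \sqrt{14}\right) \left(-24\right) = 384 - 24 i \sqrt{14}$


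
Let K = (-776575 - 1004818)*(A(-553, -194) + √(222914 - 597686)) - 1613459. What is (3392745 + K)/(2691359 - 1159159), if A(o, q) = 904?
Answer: -804299993/766100 - 1781393*I*√93693/766100 ≈ -1049.9 - 711.75*I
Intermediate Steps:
K = -1611992731 - 3562786*I*√93693 (K = (-776575 - 1004818)*(904 + √(222914 - 597686)) - 1613459 = -1781393*(904 + √(-374772)) - 1613459 = -1781393*(904 + 2*I*√93693) - 1613459 = (-1610379272 - 3562786*I*√93693) - 1613459 = -1611992731 - 3562786*I*√93693 ≈ -1.612e+9 - 1.0905e+9*I)
(3392745 + K)/(2691359 - 1159159) = (3392745 + (-1611992731 - 3562786*I*√93693))/(2691359 - 1159159) = (-1608599986 - 3562786*I*√93693)/1532200 = (-1608599986 - 3562786*I*√93693)*(1/1532200) = -804299993/766100 - 1781393*I*√93693/766100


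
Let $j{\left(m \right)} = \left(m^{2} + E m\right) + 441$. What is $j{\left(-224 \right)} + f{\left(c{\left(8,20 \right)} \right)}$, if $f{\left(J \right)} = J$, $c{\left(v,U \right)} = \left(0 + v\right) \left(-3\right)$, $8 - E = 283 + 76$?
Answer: $129217$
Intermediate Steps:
$E = -351$ ($E = 8 - \left(283 + 76\right) = 8 - 359 = -351$)
$c{\left(v,U \right)} = - 3 v$ ($c{\left(v,U \right)} = v \left(-3\right) = - 3 v$)
$j{\left(m \right)} = 441 + m^{2} - 351 m$ ($j{\left(m \right)} = \left(m^{2} - 351 m\right) + 441 = 441 + m^{2} - 351 m$)
$j{\left(-224 \right)} + f{\left(c{\left(8,20 \right)} \right)} = \left(441 + \left(-224\right)^{2} - -78624\right) - 24 = \left(441 + 50176 + 78624\right) - 24 = 129241 - 24 = 129217$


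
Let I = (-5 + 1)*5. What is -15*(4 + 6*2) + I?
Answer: -260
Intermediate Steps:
I = -20 (I = -4*5 = -20)
-15*(4 + 6*2) + I = -15*(4 + 6*2) - 20 = -15*(4 + 12) - 20 = -15*16 - 20 = -240 - 20 = -260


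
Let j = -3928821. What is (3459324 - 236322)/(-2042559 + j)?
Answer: -537167/995230 ≈ -0.53974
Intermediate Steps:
(3459324 - 236322)/(-2042559 + j) = (3459324 - 236322)/(-2042559 - 3928821) = 3223002/(-5971380) = 3223002*(-1/5971380) = -537167/995230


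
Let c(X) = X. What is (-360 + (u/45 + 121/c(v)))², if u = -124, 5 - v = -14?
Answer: 92848793521/731025 ≈ 1.2701e+5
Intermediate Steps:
v = 19 (v = 5 - 1*(-14) = 5 + 14 = 19)
(-360 + (u/45 + 121/c(v)))² = (-360 + (-124/45 + 121/19))² = (-360 + 3089/855)² = (-304711/855)² = 92848793521/731025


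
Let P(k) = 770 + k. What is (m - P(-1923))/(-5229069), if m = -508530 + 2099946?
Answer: -1592569/5229069 ≈ -0.30456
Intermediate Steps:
m = 1591416
(m - P(-1923))/(-5229069) = (1591416 - (770 - 1923))/(-5229069) = (1591416 - 1*(-1153))*(-1/5229069) = (1591416 + 1153)*(-1/5229069) = 1592569*(-1/5229069) = -1592569/5229069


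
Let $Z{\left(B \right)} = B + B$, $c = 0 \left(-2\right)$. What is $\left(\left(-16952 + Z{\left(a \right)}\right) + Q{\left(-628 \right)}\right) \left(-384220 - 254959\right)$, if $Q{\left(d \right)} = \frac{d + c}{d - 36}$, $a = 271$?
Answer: $\frac{1741061595637}{166} \approx 1.0488 \cdot 10^{10}$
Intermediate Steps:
$c = 0$
$Z{\left(B \right)} = 2 B$
$Q{\left(d \right)} = \frac{d}{-36 + d}$ ($Q{\left(d \right)} = \frac{d + 0}{d - 36} = \frac{d}{-36 + d}$)
$\left(\left(-16952 + Z{\left(a \right)}\right) + Q{\left(-628 \right)}\right) \left(-384220 - 254959\right) = \left(\left(-16952 + 2 \cdot 271\right) - \frac{628}{-36 - 628}\right) \left(-384220 - 254959\right) = \left(\left(-16952 + 542\right) - \frac{628}{-664}\right) \left(-384220 - 254959\right) = \left(-16410 - - \frac{157}{166}\right) \left(-639179\right) = \left(-16410 + \frac{157}{166}\right) \left(-639179\right) = \left(- \frac{2723903}{166}\right) \left(-639179\right) = \frac{1741061595637}{166}$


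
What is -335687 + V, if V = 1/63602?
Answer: -21350364573/63602 ≈ -3.3569e+5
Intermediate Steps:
V = 1/63602 ≈ 1.5723e-5
-335687 + V = -335687 + 1/63602 = -21350364573/63602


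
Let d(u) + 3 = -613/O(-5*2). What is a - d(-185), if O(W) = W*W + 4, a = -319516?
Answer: -33228739/104 ≈ -3.1951e+5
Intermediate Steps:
O(W) = 4 + W² (O(W) = W² + 4 = 4 + W²)
d(u) = -925/104 (d(u) = -3 - 613/(4 + (-5*2)²) = -3 - 613/(4 + (-10)²) = -3 - 613/(4 + 100) = -3 - 613/104 = -925/104)
a - d(-185) = -319516 - 1*(-925/104) = -319516 + 925/104 = -33228739/104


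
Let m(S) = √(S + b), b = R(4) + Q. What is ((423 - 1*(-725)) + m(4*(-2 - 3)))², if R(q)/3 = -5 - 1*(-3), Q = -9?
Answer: (1148 + I*√35)² ≈ 1.3179e+6 + 1.358e+4*I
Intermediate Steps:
R(q) = -6 (R(q) = 3*(-5 - 1*(-3)) = 3*(-5 + 3) = 3*(-2) = -6)
b = -15 (b = -6 - 9 = -15)
m(S) = √(-15 + S) (m(S) = √(S - 15) = √(-15 + S))
((423 - 1*(-725)) + m(4*(-2 - 3)))² = ((423 - 1*(-725)) + √(-15 + 4*(-2 - 3)))² = ((423 + 725) + √(-15 + 4*(-5)))² = (1148 + √(-15 - 20))² = (1148 + √(-35))² = (1148 + I*√35)²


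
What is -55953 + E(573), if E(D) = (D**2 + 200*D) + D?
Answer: 387549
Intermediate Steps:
E(D) = D**2 + 201*D
-55953 + E(573) = -55953 + 573*(201 + 573) = -55953 + 573*774 = -55953 + 443502 = 387549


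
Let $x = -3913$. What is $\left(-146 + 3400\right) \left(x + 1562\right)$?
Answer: $-7650154$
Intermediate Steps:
$\left(-146 + 3400\right) \left(x + 1562\right) = \left(-146 + 3400\right) \left(-3913 + 1562\right) = 3254 \left(-2351\right) = -7650154$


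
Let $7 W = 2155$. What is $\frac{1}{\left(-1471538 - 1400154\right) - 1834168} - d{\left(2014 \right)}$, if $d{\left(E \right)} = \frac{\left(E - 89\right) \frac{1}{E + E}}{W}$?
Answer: $- \frac{792751798}{510605809905} \approx -0.0015526$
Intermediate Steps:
$W = \frac{2155}{7}$ ($W = \frac{1}{7} \cdot 2155 = \frac{2155}{7} \approx 307.86$)
$d{\left(E \right)} = \frac{7 \left(-89 + E\right)}{4310 E}$ ($d{\left(E \right)} = \frac{\left(E - 89\right) \frac{1}{E + E}}{\frac{2155}{7}} = \frac{-89 + E}{2 E} \frac{7}{2155} = \frac{7 \left(-89 + E\right)}{4310 E}$)
$\frac{1}{\left(-1471538 - 1400154\right) - 1834168} - d{\left(2014 \right)} = \frac{1}{\left(-1471538 - 1400154\right) - 1834168} - \frac{7 \left(-89 + 2014\right)}{4310 \cdot 2014} = \frac{1}{\left(-1471538 - 1400154\right) - 1834168} - \frac{7}{4310} \cdot \frac{1}{2014} \cdot 1925 = \frac{1}{-2871692 - 1834168} - \frac{2695}{1736068} = \frac{1}{-4705860} - \frac{2695}{1736068} = - \frac{1}{4705860} - \frac{2695}{1736068} = - \frac{792751798}{510605809905}$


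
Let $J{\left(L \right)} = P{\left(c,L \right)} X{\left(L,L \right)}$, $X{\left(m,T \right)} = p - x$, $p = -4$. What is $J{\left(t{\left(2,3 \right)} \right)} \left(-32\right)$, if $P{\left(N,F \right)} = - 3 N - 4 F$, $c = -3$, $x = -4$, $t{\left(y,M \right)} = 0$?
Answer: $0$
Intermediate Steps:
$X{\left(m,T \right)} = 0$ ($X{\left(m,T \right)} = -4 - -4 = -4 + 4 = 0$)
$P{\left(N,F \right)} = - 4 F - 3 N$
$J{\left(L \right)} = 0$ ($J{\left(L \right)} = \left(- 4 L - -9\right) 0 = \left(- 4 L + 9\right) 0 = \left(9 - 4 L\right) 0 = 0$)
$J{\left(t{\left(2,3 \right)} \right)} \left(-32\right) = 0 \left(-32\right) = 0$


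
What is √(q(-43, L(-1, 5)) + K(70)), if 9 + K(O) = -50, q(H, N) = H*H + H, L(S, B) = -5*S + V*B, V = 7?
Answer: √1747 ≈ 41.797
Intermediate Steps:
L(S, B) = -5*S + 7*B
q(H, N) = H + H² (q(H, N) = H² + H = H + H²)
K(O) = -59 (K(O) = -9 - 50 = -59)
√(q(-43, L(-1, 5)) + K(70)) = √(-43*(1 - 43) - 59) = √(-43*(-42) - 59) = √(1806 - 59) = √1747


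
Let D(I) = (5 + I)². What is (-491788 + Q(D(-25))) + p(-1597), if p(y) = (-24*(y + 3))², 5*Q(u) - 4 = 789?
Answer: 7315149533/5 ≈ 1.4630e+9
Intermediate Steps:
Q(u) = 793/5 (Q(u) = ⅘ + (⅕)*789 = ⅘ + 789/5 = 793/5)
p(y) = (-72 - 24*y)² (p(y) = (-24*(3 + y))² = (-72 - 24*y)²)
(-491788 + Q(D(-25))) + p(-1597) = (-491788 + 793/5) + 576*(3 - 1597)² = -2458147/5 + 576*(-1594)² = -2458147/5 + 576*2540836 = -2458147/5 + 1463521536 = 7315149533/5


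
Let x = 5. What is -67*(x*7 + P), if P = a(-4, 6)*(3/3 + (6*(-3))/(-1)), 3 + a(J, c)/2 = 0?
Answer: 5293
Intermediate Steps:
a(J, c) = -6 (a(J, c) = -6 + 2*0 = -6 + 0 = -6)
P = -114 (P = -6*(3/3 + (6*(-3))/(-1)) = -6*(3*(1/3) - 18*(-1)) = -6*(1 + 18) = -6*19 = -114)
-67*(x*7 + P) = -67*(5*7 - 114) = -67*(35 - 114) = -67*(-79) = 5293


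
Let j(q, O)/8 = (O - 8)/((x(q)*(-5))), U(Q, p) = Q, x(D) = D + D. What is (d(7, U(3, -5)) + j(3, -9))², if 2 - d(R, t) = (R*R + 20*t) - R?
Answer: 2050624/225 ≈ 9113.9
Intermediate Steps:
x(D) = 2*D
d(R, t) = 2 + R - R² - 20*t (d(R, t) = 2 - ((R*R + 20*t) - R) = 2 - ((R² + 20*t) - R) = 2 - (R² - R + 20*t) = 2 + (R - R² - 20*t) = 2 + R - R² - 20*t)
j(q, O) = -4*(-8 + O)/(5*q) (j(q, O) = 8*((O - 8)/(((2*q)*(-5)))) = 8*((-8 + O)/((-10*q))) = 8*((-8 + O)*(-1/(10*q))) = 8*(-(-8 + O)/(10*q)) = -4*(-8 + O)/(5*q))
(d(7, U(3, -5)) + j(3, -9))² = ((2 + 7 - 1*7² - 20*3) + (⅘)*(8 - 1*(-9))/3)² = ((2 + 7 - 1*49 - 60) + (⅘)*(⅓)*(8 + 9))² = ((2 + 7 - 49 - 60) + (⅘)*(⅓)*17)² = (-100 + 68/15)² = (-1432/15)² = 2050624/225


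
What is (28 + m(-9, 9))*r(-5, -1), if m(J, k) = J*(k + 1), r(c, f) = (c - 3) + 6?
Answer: 124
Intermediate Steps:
r(c, f) = 3 + c (r(c, f) = (-3 + c) + 6 = 3 + c)
m(J, k) = J*(1 + k)
(28 + m(-9, 9))*r(-5, -1) = (28 - 9*(1 + 9))*(3 - 5) = (28 - 9*10)*(-2) = (28 - 90)*(-2) = -62*(-2) = 124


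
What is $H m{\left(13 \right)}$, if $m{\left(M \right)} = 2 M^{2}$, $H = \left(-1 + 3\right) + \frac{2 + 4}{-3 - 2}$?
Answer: $\frac{1352}{5} \approx 270.4$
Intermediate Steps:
$H = \frac{4}{5}$ ($H = 2 + \frac{6}{-5} = 2 + 6 \left(- \frac{1}{5}\right) = 2 - \frac{6}{5} = \frac{4}{5} \approx 0.8$)
$H m{\left(13 \right)} = \frac{4 \cdot 2 \cdot 13^{2}}{5} = \frac{4 \cdot 2 \cdot 169}{5} = \frac{4}{5} \cdot 338 = \frac{1352}{5}$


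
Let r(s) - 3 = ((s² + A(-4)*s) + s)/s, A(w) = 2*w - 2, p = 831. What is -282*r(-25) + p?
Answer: 9573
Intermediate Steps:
A(w) = -2 + 2*w
r(s) = 3 + (s² - 9*s)/s (r(s) = 3 + ((s² + (-2 + 2*(-4))*s) + s)/s = 3 + ((s² + (-2 - 8)*s) + s)/s = 3 + ((s² - 10*s) + s)/s = 3 + (s² - 9*s)/s)
-282*r(-25) + p = -282*(-6 - 25) + 831 = -282*(-31) + 831 = 8742 + 831 = 9573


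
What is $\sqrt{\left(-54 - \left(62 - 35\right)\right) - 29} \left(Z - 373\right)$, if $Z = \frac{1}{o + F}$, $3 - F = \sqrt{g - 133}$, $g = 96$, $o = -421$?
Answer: $\frac{- 155915 \sqrt{110} - 373 i \sqrt{4070}}{\sqrt{37} - 418 i} \approx -0.00036505 - 3912.1 i$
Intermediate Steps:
$F = 3 - i \sqrt{37}$ ($F = 3 - \sqrt{96 - 133} = 3 - \sqrt{-37} = 3 - i \sqrt{37} \approx 3.0 - 6.0828 i$)
$Z = \frac{1}{-418 - i \sqrt{37}}$ ($Z = \frac{1}{-421 + \left(3 - i \sqrt{37}\right)} = \frac{1}{-418 - i \sqrt{37}} \approx -0.0023918 + 3.481 \cdot 10^{-5} i$)
$\sqrt{\left(-54 - \left(62 - 35\right)\right) - 29} \left(Z - 373\right) = \sqrt{\left(-54 - \left(62 - 35\right)\right) - 29} \left(\frac{i}{\sqrt{37} - 418 i} - 373\right) = \sqrt{\left(-54 - 27\right) - 29} \left(-373 + \frac{i}{\sqrt{37} - 418 i}\right) = \sqrt{-81 - 29} \left(-373 + \frac{i}{\sqrt{37} - 418 i}\right) = \sqrt{-110} \left(-373 + \frac{i}{\sqrt{37} - 418 i}\right) = i \sqrt{110} \left(-373 + \frac{i}{\sqrt{37} - 418 i}\right)$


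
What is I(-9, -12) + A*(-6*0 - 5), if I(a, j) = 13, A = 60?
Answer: -287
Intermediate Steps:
I(-9, -12) + A*(-6*0 - 5) = 13 + 60*(-6*0 - 5) = 13 + 60*(0 - 5) = 13 + 60*(-5) = 13 - 300 = -287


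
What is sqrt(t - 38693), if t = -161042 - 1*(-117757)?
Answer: I*sqrt(81978) ≈ 286.32*I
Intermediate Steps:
t = -43285 (t = -161042 + 117757 = -43285)
sqrt(t - 38693) = sqrt(-43285 - 38693) = sqrt(-81978) = I*sqrt(81978)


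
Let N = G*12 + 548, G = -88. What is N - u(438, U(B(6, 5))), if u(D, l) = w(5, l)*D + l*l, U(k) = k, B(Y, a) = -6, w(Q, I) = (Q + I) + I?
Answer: 2522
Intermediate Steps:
w(Q, I) = Q + 2*I (w(Q, I) = (I + Q) + I = Q + 2*I)
u(D, l) = l² + D*(5 + 2*l) (u(D, l) = (5 + 2*l)*D + l*l = D*(5 + 2*l) + l² = l² + D*(5 + 2*l))
N = -508 (N = -88*12 + 548 = -1056 + 548 = -508)
N - u(438, U(B(6, 5))) = -508 - ((-6)² + 438*(5 + 2*(-6))) = -508 - (36 + 438*(5 - 12)) = -508 - (36 + 438*(-7)) = -508 - (36 - 3066) = -508 - 1*(-3030) = -508 + 3030 = 2522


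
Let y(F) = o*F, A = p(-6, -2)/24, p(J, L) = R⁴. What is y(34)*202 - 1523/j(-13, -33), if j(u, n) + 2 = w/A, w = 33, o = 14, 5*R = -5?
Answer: 75958557/790 ≈ 96150.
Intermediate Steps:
R = -1 (R = (⅕)*(-5) = -1)
p(J, L) = 1 (p(J, L) = (-1)⁴ = 1)
A = 1/24 ≈ 0.041667
j(u, n) = 790 (j(u, n) = -2 + 33/(1/24) = -2 + 33*24 = -2 + 792 = 790)
y(F) = 14*F
y(34)*202 - 1523/j(-13, -33) = (14*34)*202 - 1523/790 = 476*202 - 1523*1/790 = 96152 - 1523/790 = 75958557/790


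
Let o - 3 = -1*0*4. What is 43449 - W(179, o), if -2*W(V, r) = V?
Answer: 87077/2 ≈ 43539.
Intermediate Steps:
o = 3 (o = 3 - 1*0*4 = 3 + 0*4 = 3 + 0 = 3)
W(V, r) = -V/2
43449 - W(179, o) = 43449 - (-1)*179/2 = 43449 - 1*(-179/2) = 43449 + 179/2 = 87077/2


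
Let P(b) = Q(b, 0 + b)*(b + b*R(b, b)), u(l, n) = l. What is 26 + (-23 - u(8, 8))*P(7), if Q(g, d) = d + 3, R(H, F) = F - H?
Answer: -2144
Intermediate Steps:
Q(g, d) = 3 + d
P(b) = b*(3 + b) (P(b) = (3 + (0 + b))*(b + b*(b - b)) = (3 + b)*(b + b*0) = (3 + b)*(b + 0) = (3 + b)*b = b*(3 + b))
26 + (-23 - u(8, 8))*P(7) = 26 + (-23 - 1*8)*(7*(3 + 7)) = 26 + (-23 - 8)*(7*10) = 26 - 31*70 = 26 - 2170 = -2144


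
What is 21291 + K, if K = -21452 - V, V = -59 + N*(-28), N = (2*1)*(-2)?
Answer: -214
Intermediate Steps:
N = -4 (N = 2*(-2) = -4)
V = 53 (V = -59 - 4*(-28) = -59 + 112 = 53)
K = -21505 (K = -21452 - 1*53 = -21452 - 53 = -21505)
21291 + K = 21291 - 21505 = -214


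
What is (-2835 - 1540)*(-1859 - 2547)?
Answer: 19276250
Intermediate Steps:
(-2835 - 1540)*(-1859 - 2547) = -4375*(-4406) = 19276250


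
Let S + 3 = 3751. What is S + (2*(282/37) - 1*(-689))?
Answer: 164733/37 ≈ 4452.2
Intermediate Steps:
S = 3748 (S = -3 + 3751 = 3748)
S + (2*(282/37) - 1*(-689)) = 3748 + (2*(282/37) - 1*(-689)) = 3748 + (2*(282*(1/37)) + 689) = 3748 + (2*(282/37) + 689) = 3748 + (564/37 + 689) = 3748 + 26057/37 = 164733/37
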